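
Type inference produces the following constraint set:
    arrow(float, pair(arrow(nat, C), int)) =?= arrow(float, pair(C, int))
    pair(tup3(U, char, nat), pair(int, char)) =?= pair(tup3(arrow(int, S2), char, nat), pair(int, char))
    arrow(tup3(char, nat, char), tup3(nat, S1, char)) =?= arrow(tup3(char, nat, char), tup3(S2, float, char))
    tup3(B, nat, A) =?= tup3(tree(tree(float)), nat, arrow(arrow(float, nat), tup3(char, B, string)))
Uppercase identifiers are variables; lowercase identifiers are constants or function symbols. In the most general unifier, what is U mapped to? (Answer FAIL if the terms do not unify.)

Decompose arrow/2: float =?= float,  pair(arrow(nat, C), int) =?= pair(C, int).
Delete trivial equation float =?= float.
Decompose pair/2: arrow(nat, C) =?= C,  int =?= int.
Occurs check fails: C occurs in arrow(nat, C); the equation C =?= arrow(nat, C) has no finite solution.

FAIL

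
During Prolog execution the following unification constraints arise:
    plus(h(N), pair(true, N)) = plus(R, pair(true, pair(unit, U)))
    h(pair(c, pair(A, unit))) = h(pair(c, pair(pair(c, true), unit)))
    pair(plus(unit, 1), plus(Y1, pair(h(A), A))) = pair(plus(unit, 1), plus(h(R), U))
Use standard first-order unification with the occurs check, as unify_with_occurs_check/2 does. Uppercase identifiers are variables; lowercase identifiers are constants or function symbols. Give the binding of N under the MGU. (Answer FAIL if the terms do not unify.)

pair(unit, pair(h(pair(c, true)), pair(c, true)))

Decompose plus/2: h(N) = R,  pair(true, N) = pair(true, pair(unit, U)).
Bind R := h(N); substituting into the one remaining equation that mentions R gives: pair(plus(unit, 1), plus(Y1, pair(h(A), A))) = pair(plus(unit, 1), plus(h(h(N)), U)).
Decompose pair/2: true = true,  N = pair(unit, U).
Delete trivial equation true = true.
Bind N := pair(unit, U); substituting into the one remaining equation that mentions N gives: pair(plus(unit, 1), plus(Y1, pair(h(A), A))) = pair(plus(unit, 1), plus(h(h(pair(unit, U))), U)). Substituting into the earlier binding gives R := h(pair(unit, U)).
Decompose h/1: pair(c, pair(A, unit)) = pair(c, pair(pair(c, true), unit)).
Decompose pair/2: c = c,  pair(A, unit) = pair(pair(c, true), unit).
Delete trivial equation c = c.
Decompose pair/2: A = pair(c, true),  unit = unit.
Bind A := pair(c, true); substituting into the one remaining equation that mentions A gives: pair(plus(unit, 1), plus(Y1, pair(h(pair(c, true)), pair(c, true)))) = pair(plus(unit, 1), plus(h(h(pair(unit, U))), U)).
Delete trivial equation unit = unit.
Decompose pair/2: plus(unit, 1) = plus(unit, 1),  plus(Y1, pair(h(pair(c, true)), pair(c, true))) = plus(h(h(pair(unit, U))), U).
Delete trivial equation plus(unit, 1) = plus(unit, 1).
Decompose plus/2: Y1 = h(h(pair(unit, U))),  pair(h(pair(c, true)), pair(c, true)) = U.
Bind Y1 := h(h(pair(unit, U))); no other remaining equation mentions Y1.
Bind U := pair(h(pair(c, true)), pair(c, true)). Substituting into the earlier bindings gives R := h(pair(unit, pair(h(pair(c, true)), pair(c, true)))), N := pair(unit, pair(h(pair(c, true)), pair(c, true))), Y1 := h(h(pair(unit, pair(h(pair(c, true)), pair(c, true))))).
MGU = { R ↦ h(pair(unit, pair(h(pair(c, true)), pair(c, true)))), N ↦ pair(unit, pair(h(pair(c, true)), pair(c, true))), A ↦ pair(c, true), Y1 ↦ h(h(pair(unit, pair(h(pair(c, true)), pair(c, true))))), U ↦ pair(h(pair(c, true)), pair(c, true)) }, so N ↦ pair(unit, pair(h(pair(c, true)), pair(c, true))).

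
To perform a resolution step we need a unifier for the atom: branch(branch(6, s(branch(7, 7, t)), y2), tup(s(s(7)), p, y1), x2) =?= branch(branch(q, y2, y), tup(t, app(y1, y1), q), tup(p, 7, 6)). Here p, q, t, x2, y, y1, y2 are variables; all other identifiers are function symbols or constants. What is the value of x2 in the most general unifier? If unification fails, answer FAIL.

Decompose branch/3: branch(6, s(branch(7, 7, t)), y2) =?= branch(q, y2, y),  tup(s(s(7)), p, y1) =?= tup(t, app(y1, y1), q),  x2 =?= tup(p, 7, 6).
Decompose branch/3: 6 =?= q,  s(branch(7, 7, t)) =?= y2,  y2 =?= y.
Bind q := 6; substituting into the one remaining equation that mentions q gives: tup(s(s(7)), p, y1) =?= tup(t, app(y1, y1), 6).
Bind y2 := s(branch(7, 7, t)); substituting into the one remaining equation that mentions y2 gives: s(branch(7, 7, t)) =?= y.
Bind y := s(branch(7, 7, t)); no other remaining equation mentions y.
Decompose tup/3: s(s(7)) =?= t,  p =?= app(y1, y1),  y1 =?= 6.
Bind t := s(s(7)); no other remaining equation mentions t. Substituting into the earlier bindings gives y2 := s(branch(7, 7, s(s(7)))), y := s(branch(7, 7, s(s(7)))).
Bind p := app(y1, y1); substituting into the one remaining equation that mentions p gives: x2 =?= tup(app(y1, y1), 7, 6).
Bind y1 := 6; substituting into the remaining equation gives: x2 =?= tup(app(6, 6), 7, 6). Substituting into the earlier binding gives p := app(6, 6).
Bind x2 := tup(app(6, 6), 7, 6).
MGU = { q -> 6, y2 -> s(branch(7, 7, s(s(7)))), y -> s(branch(7, 7, s(s(7)))), t -> s(s(7)), p -> app(6, 6), y1 -> 6, x2 -> tup(app(6, 6), 7, 6) }, so x2 -> tup(app(6, 6), 7, 6).

tup(app(6, 6), 7, 6)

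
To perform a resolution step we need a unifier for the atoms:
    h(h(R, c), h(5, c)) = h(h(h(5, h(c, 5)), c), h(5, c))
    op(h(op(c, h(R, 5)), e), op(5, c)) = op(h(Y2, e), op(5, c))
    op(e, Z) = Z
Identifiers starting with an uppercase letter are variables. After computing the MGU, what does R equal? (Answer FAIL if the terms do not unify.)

Decompose h/2: h(R, c) = h(h(5, h(c, 5)), c),  h(5, c) = h(5, c).
Decompose h/2: R = h(5, h(c, 5)),  c = c.
Bind R := h(5, h(c, 5)); substituting into the one remaining equation that mentions R gives: op(h(op(c, h(h(5, h(c, 5)), 5)), e), op(5, c)) = op(h(Y2, e), op(5, c)).
Delete trivial equation c = c.
Delete trivial equation h(5, c) = h(5, c).
Decompose op/2: h(op(c, h(h(5, h(c, 5)), 5)), e) = h(Y2, e),  op(5, c) = op(5, c).
Decompose h/2: op(c, h(h(5, h(c, 5)), 5)) = Y2,  e = e.
Bind Y2 := op(c, h(h(5, h(c, 5)), 5)); no other remaining equation mentions Y2.
Delete trivial equation e = e.
Delete trivial equation op(5, c) = op(5, c).
Occurs check fails: Z occurs in op(e, Z); the equation Z = op(e, Z) has no finite solution.

FAIL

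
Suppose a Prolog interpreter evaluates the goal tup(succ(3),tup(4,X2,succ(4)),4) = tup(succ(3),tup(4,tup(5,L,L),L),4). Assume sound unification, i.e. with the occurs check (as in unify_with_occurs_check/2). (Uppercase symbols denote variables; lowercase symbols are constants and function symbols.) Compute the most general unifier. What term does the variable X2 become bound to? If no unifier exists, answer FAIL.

tup(5,succ(4),succ(4))

Decompose tup/3: succ(3) = succ(3),  tup(4,X2,succ(4)) = tup(4,tup(5,L,L),L),  4 = 4.
Delete trivial equation succ(3) = succ(3).
Decompose tup/3: 4 = 4,  X2 = tup(5,L,L),  succ(4) = L.
Delete trivial equation 4 = 4.
Bind X2 := tup(5,L,L); no other remaining equation mentions X2.
Bind L := succ(4); no other remaining equation mentions L. Substituting into the earlier binding gives X2 := tup(5,succ(4),succ(4)).
Delete trivial equation 4 = 4.
MGU = { X2 ↦ tup(5,succ(4),succ(4)), L ↦ succ(4) }, so X2 ↦ tup(5,succ(4),succ(4)).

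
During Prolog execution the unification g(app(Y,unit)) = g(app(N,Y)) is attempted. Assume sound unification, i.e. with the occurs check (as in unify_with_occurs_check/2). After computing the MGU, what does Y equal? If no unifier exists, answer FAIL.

Decompose g/1: app(Y,unit) = app(N,Y).
Decompose app/2: Y = N,  unit = Y.
Bind Y := N; substituting into the remaining equation gives: unit = N.
Bind N := unit. Substituting into the earlier binding gives Y := unit.
MGU = { Y = unit, N = unit }, so Y = unit.

unit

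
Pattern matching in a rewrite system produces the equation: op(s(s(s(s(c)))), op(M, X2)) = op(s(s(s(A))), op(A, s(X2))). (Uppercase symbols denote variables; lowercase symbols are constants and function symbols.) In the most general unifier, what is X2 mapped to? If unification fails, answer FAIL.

FAIL

Decompose op/2: s(s(s(s(c)))) = s(s(s(A))),  op(M, X2) = op(A, s(X2)).
Decompose s/1: s(s(s(c))) = s(s(A)).
Decompose s/1: s(s(c)) = s(A).
Decompose s/1: s(c) = A.
Bind A := s(c); substituting into the remaining equation gives: op(M, X2) = op(s(c), s(X2)).
Decompose op/2: M = s(c),  X2 = s(X2).
Bind M := s(c); no other remaining equation mentions M.
Occurs check fails: X2 occurs in s(X2); the equation X2 = s(X2) has no finite solution.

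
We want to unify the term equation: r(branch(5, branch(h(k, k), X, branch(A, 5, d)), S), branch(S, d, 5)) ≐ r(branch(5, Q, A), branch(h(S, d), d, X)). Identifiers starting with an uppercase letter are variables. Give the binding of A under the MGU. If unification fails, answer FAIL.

FAIL

Decompose r/2: branch(5, branch(h(k, k), X, branch(A, 5, d)), S) ≐ branch(5, Q, A),  branch(S, d, 5) ≐ branch(h(S, d), d, X).
Decompose branch/3: 5 ≐ 5,  branch(h(k, k), X, branch(A, 5, d)) ≐ Q,  S ≐ A.
Delete trivial equation 5 ≐ 5.
Bind Q := branch(h(k, k), X, branch(A, 5, d)); no other remaining equation mentions Q.
Bind S := A; substituting into the remaining equation gives: branch(A, d, 5) ≐ branch(h(A, d), d, X).
Decompose branch/3: A ≐ h(A, d),  d ≐ d,  5 ≐ X.
Occurs check fails: A occurs in h(A, d); the equation A ≐ h(A, d) has no finite solution.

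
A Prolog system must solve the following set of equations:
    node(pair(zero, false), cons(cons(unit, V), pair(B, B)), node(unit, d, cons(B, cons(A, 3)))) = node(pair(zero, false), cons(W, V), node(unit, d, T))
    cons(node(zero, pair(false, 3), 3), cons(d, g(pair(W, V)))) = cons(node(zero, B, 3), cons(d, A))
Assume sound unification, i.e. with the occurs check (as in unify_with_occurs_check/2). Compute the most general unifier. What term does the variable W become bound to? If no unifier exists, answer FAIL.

Decompose node/3: pair(zero, false) = pair(zero, false),  cons(cons(unit, V), pair(B, B)) = cons(W, V),  node(unit, d, cons(B, cons(A, 3))) = node(unit, d, T).
Delete trivial equation pair(zero, false) = pair(zero, false).
Decompose cons/2: cons(unit, V) = W,  pair(B, B) = V.
Bind W := cons(unit, V); substituting into the one remaining equation that mentions W gives: cons(node(zero, pair(false, 3), 3), cons(d, g(pair(cons(unit, V), V)))) = cons(node(zero, B, 3), cons(d, A)).
Bind V := pair(B, B); substituting into the one remaining equation that mentions V gives: cons(node(zero, pair(false, 3), 3), cons(d, g(pair(cons(unit, pair(B, B)), pair(B, B))))) = cons(node(zero, B, 3), cons(d, A)). Substituting into the earlier binding gives W := cons(unit, pair(B, B)).
Decompose node/3: unit = unit,  d = d,  cons(B, cons(A, 3)) = T.
Delete trivial equation unit = unit.
Delete trivial equation d = d.
Bind T := cons(B, cons(A, 3)); no other remaining equation mentions T.
Decompose cons/2: node(zero, pair(false, 3), 3) = node(zero, B, 3),  cons(d, g(pair(cons(unit, pair(B, B)), pair(B, B)))) = cons(d, A).
Decompose node/3: zero = zero,  pair(false, 3) = B,  3 = 3.
Delete trivial equation zero = zero.
Bind B := pair(false, 3); substituting into the one remaining equation that mentions B gives: cons(d, g(pair(cons(unit, pair(pair(false, 3), pair(false, 3))), pair(pair(false, 3), pair(false, 3))))) = cons(d, A). Substituting into the earlier bindings gives W := cons(unit, pair(pair(false, 3), pair(false, 3))), V := pair(pair(false, 3), pair(false, 3)), T := cons(pair(false, 3), cons(A, 3)).
Delete trivial equation 3 = 3.
Decompose cons/2: d = d,  g(pair(cons(unit, pair(pair(false, 3), pair(false, 3))), pair(pair(false, 3), pair(false, 3)))) = A.
Delete trivial equation d = d.
Bind A := g(pair(cons(unit, pair(pair(false, 3), pair(false, 3))), pair(pair(false, 3), pair(false, 3)))). Substituting into the earlier binding gives T := cons(pair(false, 3), cons(g(pair(cons(unit, pair(pair(false, 3), pair(false, 3))), pair(pair(false, 3), pair(false, 3)))), 3)).
MGU = { W -> cons(unit, pair(pair(false, 3), pair(false, 3))), V -> pair(pair(false, 3), pair(false, 3)), T -> cons(pair(false, 3), cons(g(pair(cons(unit, pair(pair(false, 3), pair(false, 3))), pair(pair(false, 3), pair(false, 3)))), 3)), B -> pair(false, 3), A -> g(pair(cons(unit, pair(pair(false, 3), pair(false, 3))), pair(pair(false, 3), pair(false, 3)))) }, so W -> cons(unit, pair(pair(false, 3), pair(false, 3))).

cons(unit, pair(pair(false, 3), pair(false, 3)))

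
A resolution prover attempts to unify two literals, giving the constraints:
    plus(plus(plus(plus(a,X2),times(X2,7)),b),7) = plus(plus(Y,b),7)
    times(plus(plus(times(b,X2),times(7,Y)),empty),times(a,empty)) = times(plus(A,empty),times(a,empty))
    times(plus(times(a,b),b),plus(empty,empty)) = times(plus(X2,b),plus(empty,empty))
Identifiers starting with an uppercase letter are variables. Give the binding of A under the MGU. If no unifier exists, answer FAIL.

plus(times(b,times(a,b)),times(7,plus(plus(a,times(a,b)),times(times(a,b),7))))

Decompose plus/2: plus(plus(plus(a,X2),times(X2,7)),b) = plus(Y,b),  7 = 7.
Decompose plus/2: plus(plus(a,X2),times(X2,7)) = Y,  b = b.
Bind Y := plus(plus(a,X2),times(X2,7)); substituting into the one remaining equation that mentions Y gives: times(plus(plus(times(b,X2),times(7,plus(plus(a,X2),times(X2,7)))),empty),times(a,empty)) = times(plus(A,empty),times(a,empty)).
Delete trivial equation b = b.
Delete trivial equation 7 = 7.
Decompose times/2: plus(plus(times(b,X2),times(7,plus(plus(a,X2),times(X2,7)))),empty) = plus(A,empty),  times(a,empty) = times(a,empty).
Decompose plus/2: plus(times(b,X2),times(7,plus(plus(a,X2),times(X2,7)))) = A,  empty = empty.
Bind A := plus(times(b,X2),times(7,plus(plus(a,X2),times(X2,7)))); no other remaining equation mentions A.
Delete trivial equation empty = empty.
Delete trivial equation times(a,empty) = times(a,empty).
Decompose times/2: plus(times(a,b),b) = plus(X2,b),  plus(empty,empty) = plus(empty,empty).
Decompose plus/2: times(a,b) = X2,  b = b.
Bind X2 := times(a,b); no other remaining equation mentions X2. Substituting into the earlier bindings gives Y := plus(plus(a,times(a,b)),times(times(a,b),7)), A := plus(times(b,times(a,b)),times(7,plus(plus(a,times(a,b)),times(times(a,b),7)))).
Delete trivial equation b = b.
Delete trivial equation plus(empty,empty) = plus(empty,empty).
MGU = { Y := plus(plus(a,times(a,b)),times(times(a,b),7)), A := plus(times(b,times(a,b)),times(7,plus(plus(a,times(a,b)),times(times(a,b),7)))), X2 := times(a,b) }, so A := plus(times(b,times(a,b)),times(7,plus(plus(a,times(a,b)),times(times(a,b),7)))).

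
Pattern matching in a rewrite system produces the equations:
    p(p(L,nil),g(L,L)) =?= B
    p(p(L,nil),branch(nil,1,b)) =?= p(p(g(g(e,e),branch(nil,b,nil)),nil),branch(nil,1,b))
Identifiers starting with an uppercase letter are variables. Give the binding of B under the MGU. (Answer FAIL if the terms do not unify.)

p(p(g(g(e,e),branch(nil,b,nil)),nil),g(g(g(e,e),branch(nil,b,nil)),g(g(e,e),branch(nil,b,nil))))

Bind B := p(p(L,nil),g(L,L)); no other remaining equation mentions B.
Decompose p/2: p(L,nil) =?= p(g(g(e,e),branch(nil,b,nil)),nil),  branch(nil,1,b) =?= branch(nil,1,b).
Decompose p/2: L =?= g(g(e,e),branch(nil,b,nil)),  nil =?= nil.
Bind L := g(g(e,e),branch(nil,b,nil)); no other remaining equation mentions L. Substituting into the earlier binding gives B := p(p(g(g(e,e),branch(nil,b,nil)),nil),g(g(g(e,e),branch(nil,b,nil)),g(g(e,e),branch(nil,b,nil)))).
Delete trivial equation nil =?= nil.
Delete trivial equation branch(nil,1,b) =?= branch(nil,1,b).
MGU = { B -> p(p(g(g(e,e),branch(nil,b,nil)),nil),g(g(g(e,e),branch(nil,b,nil)),g(g(e,e),branch(nil,b,nil)))), L -> g(g(e,e),branch(nil,b,nil)) }, so B -> p(p(g(g(e,e),branch(nil,b,nil)),nil),g(g(g(e,e),branch(nil,b,nil)),g(g(e,e),branch(nil,b,nil)))).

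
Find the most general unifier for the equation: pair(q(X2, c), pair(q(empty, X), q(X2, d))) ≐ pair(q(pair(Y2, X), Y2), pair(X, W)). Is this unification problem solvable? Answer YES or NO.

Decompose pair/2: q(X2, c) ≐ q(pair(Y2, X), Y2),  pair(q(empty, X), q(X2, d)) ≐ pair(X, W).
Decompose q/2: X2 ≐ pair(Y2, X),  c ≐ Y2.
Bind X2 := pair(Y2, X); substituting into the one remaining equation that mentions X2 gives: pair(q(empty, X), q(pair(Y2, X), d)) ≐ pair(X, W).
Bind Y2 := c; substituting into the remaining equation gives: pair(q(empty, X), q(pair(c, X), d)) ≐ pair(X, W). Substituting into the earlier binding gives X2 := pair(c, X).
Decompose pair/2: q(empty, X) ≐ X,  q(pair(c, X), d) ≐ W.
Occurs check fails: X occurs in q(empty, X); the equation X ≐ q(empty, X) has no finite solution.

NO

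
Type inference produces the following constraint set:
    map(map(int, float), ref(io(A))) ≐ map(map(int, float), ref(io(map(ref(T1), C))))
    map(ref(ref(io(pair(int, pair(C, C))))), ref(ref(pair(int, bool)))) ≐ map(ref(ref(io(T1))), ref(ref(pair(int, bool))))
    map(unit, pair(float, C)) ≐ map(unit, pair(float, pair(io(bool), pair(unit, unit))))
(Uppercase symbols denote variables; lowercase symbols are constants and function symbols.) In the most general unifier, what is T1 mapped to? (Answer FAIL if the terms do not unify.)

pair(int, pair(pair(io(bool), pair(unit, unit)), pair(io(bool), pair(unit, unit))))

Decompose map/2: map(int, float) ≐ map(int, float),  ref(io(A)) ≐ ref(io(map(ref(T1), C))).
Delete trivial equation map(int, float) ≐ map(int, float).
Decompose ref/1: io(A) ≐ io(map(ref(T1), C)).
Decompose io/1: A ≐ map(ref(T1), C).
Bind A := map(ref(T1), C); no other remaining equation mentions A.
Decompose map/2: ref(ref(io(pair(int, pair(C, C))))) ≐ ref(ref(io(T1))),  ref(ref(pair(int, bool))) ≐ ref(ref(pair(int, bool))).
Decompose ref/1: ref(io(pair(int, pair(C, C)))) ≐ ref(io(T1)).
Decompose ref/1: io(pair(int, pair(C, C))) ≐ io(T1).
Decompose io/1: pair(int, pair(C, C)) ≐ T1.
Bind T1 := pair(int, pair(C, C)); no other remaining equation mentions T1. Substituting into the earlier binding gives A := map(ref(pair(int, pair(C, C))), C).
Delete trivial equation ref(ref(pair(int, bool))) ≐ ref(ref(pair(int, bool))).
Decompose map/2: unit ≐ unit,  pair(float, C) ≐ pair(float, pair(io(bool), pair(unit, unit))).
Delete trivial equation unit ≐ unit.
Decompose pair/2: float ≐ float,  C ≐ pair(io(bool), pair(unit, unit)).
Delete trivial equation float ≐ float.
Bind C := pair(io(bool), pair(unit, unit)). Substituting into the earlier bindings gives A := map(ref(pair(int, pair(pair(io(bool), pair(unit, unit)), pair(io(bool), pair(unit, unit))))), pair(io(bool), pair(unit, unit))), T1 := pair(int, pair(pair(io(bool), pair(unit, unit)), pair(io(bool), pair(unit, unit)))).
MGU = { A := map(ref(pair(int, pair(pair(io(bool), pair(unit, unit)), pair(io(bool), pair(unit, unit))))), pair(io(bool), pair(unit, unit))), T1 := pair(int, pair(pair(io(bool), pair(unit, unit)), pair(io(bool), pair(unit, unit)))), C := pair(io(bool), pair(unit, unit)) }, so T1 := pair(int, pair(pair(io(bool), pair(unit, unit)), pair(io(bool), pair(unit, unit)))).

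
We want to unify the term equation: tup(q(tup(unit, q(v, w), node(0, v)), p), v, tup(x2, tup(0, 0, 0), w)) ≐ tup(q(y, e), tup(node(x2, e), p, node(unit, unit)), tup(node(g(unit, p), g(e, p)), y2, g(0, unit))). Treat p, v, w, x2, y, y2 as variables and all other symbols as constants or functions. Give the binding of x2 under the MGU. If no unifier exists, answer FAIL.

node(g(unit, e), g(e, e))

Decompose tup/3: q(tup(unit, q(v, w), node(0, v)), p) ≐ q(y, e),  v ≐ tup(node(x2, e), p, node(unit, unit)),  tup(x2, tup(0, 0, 0), w) ≐ tup(node(g(unit, p), g(e, p)), y2, g(0, unit)).
Decompose q/2: tup(unit, q(v, w), node(0, v)) ≐ y,  p ≐ e.
Bind y := tup(unit, q(v, w), node(0, v)); no other remaining equation mentions y.
Bind p := e; substituting into the remaining equations gives: v ≐ tup(node(x2, e), e, node(unit, unit)),  tup(x2, tup(0, 0, 0), w) ≐ tup(node(g(unit, e), g(e, e)), y2, g(0, unit)).
Bind v := tup(node(x2, e), e, node(unit, unit)); no other remaining equation mentions v. Substituting into the earlier binding gives y := tup(unit, q(tup(node(x2, e), e, node(unit, unit)), w), node(0, tup(node(x2, e), e, node(unit, unit)))).
Decompose tup/3: x2 ≐ node(g(unit, e), g(e, e)),  tup(0, 0, 0) ≐ y2,  w ≐ g(0, unit).
Bind x2 := node(g(unit, e), g(e, e)); no other remaining equation mentions x2. Substituting into the earlier bindings gives y := tup(unit, q(tup(node(node(g(unit, e), g(e, e)), e), e, node(unit, unit)), w), node(0, tup(node(node(g(unit, e), g(e, e)), e), e, node(unit, unit)))), v := tup(node(node(g(unit, e), g(e, e)), e), e, node(unit, unit)).
Bind y2 := tup(0, 0, 0); no other remaining equation mentions y2.
Bind w := g(0, unit). Substituting into the earlier binding gives y := tup(unit, q(tup(node(node(g(unit, e), g(e, e)), e), e, node(unit, unit)), g(0, unit)), node(0, tup(node(node(g(unit, e), g(e, e)), e), e, node(unit, unit)))).
MGU = { y -> tup(unit, q(tup(node(node(g(unit, e), g(e, e)), e), e, node(unit, unit)), g(0, unit)), node(0, tup(node(node(g(unit, e), g(e, e)), e), e, node(unit, unit)))), p -> e, v -> tup(node(node(g(unit, e), g(e, e)), e), e, node(unit, unit)), x2 -> node(g(unit, e), g(e, e)), y2 -> tup(0, 0, 0), w -> g(0, unit) }, so x2 -> node(g(unit, e), g(e, e)).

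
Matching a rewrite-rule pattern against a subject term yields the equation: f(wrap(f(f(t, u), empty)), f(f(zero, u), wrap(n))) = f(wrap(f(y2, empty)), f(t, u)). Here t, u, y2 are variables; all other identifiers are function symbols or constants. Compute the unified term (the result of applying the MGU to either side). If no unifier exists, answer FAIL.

f(wrap(f(f(f(zero, wrap(n)), wrap(n)), empty)), f(f(zero, wrap(n)), wrap(n)))

Decompose f/2: wrap(f(f(t, u), empty)) = wrap(f(y2, empty)),  f(f(zero, u), wrap(n)) = f(t, u).
Decompose wrap/1: f(f(t, u), empty) = f(y2, empty).
Decompose f/2: f(t, u) = y2,  empty = empty.
Bind y2 := f(t, u); no other remaining equation mentions y2.
Delete trivial equation empty = empty.
Decompose f/2: f(zero, u) = t,  wrap(n) = u.
Bind t := f(zero, u); no other remaining equation mentions t. Substituting into the earlier binding gives y2 := f(f(zero, u), u).
Bind u := wrap(n). Substituting into the earlier bindings gives y2 := f(f(zero, wrap(n)), wrap(n)), t := f(zero, wrap(n)).
Applying the MGU to either side gives f(wrap(f(f(f(zero, wrap(n)), wrap(n)), empty)), f(f(zero, wrap(n)), wrap(n))).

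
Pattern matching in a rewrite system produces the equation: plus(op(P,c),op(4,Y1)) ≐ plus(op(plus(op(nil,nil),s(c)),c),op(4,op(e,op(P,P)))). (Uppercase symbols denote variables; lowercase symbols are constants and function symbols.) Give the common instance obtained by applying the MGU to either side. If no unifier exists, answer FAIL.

Decompose plus/2: op(P,c) ≐ op(plus(op(nil,nil),s(c)),c),  op(4,Y1) ≐ op(4,op(e,op(P,P))).
Decompose op/2: P ≐ plus(op(nil,nil),s(c)),  c ≐ c.
Bind P := plus(op(nil,nil),s(c)); substituting into the one remaining equation that mentions P gives: op(4,Y1) ≐ op(4,op(e,op(plus(op(nil,nil),s(c)),plus(op(nil,nil),s(c))))).
Delete trivial equation c ≐ c.
Decompose op/2: 4 ≐ 4,  Y1 ≐ op(e,op(plus(op(nil,nil),s(c)),plus(op(nil,nil),s(c)))).
Delete trivial equation 4 ≐ 4.
Bind Y1 := op(e,op(plus(op(nil,nil),s(c)),plus(op(nil,nil),s(c)))).
Applying the MGU to either side gives plus(op(plus(op(nil,nil),s(c)),c),op(4,op(e,op(plus(op(nil,nil),s(c)),plus(op(nil,nil),s(c)))))).

plus(op(plus(op(nil,nil),s(c)),c),op(4,op(e,op(plus(op(nil,nil),s(c)),plus(op(nil,nil),s(c))))))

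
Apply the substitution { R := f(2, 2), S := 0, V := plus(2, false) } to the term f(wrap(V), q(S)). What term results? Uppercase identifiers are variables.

f(wrap(plus(2, false)), q(0))

Replace each occurrence of S with 0.
Replace each occurrence of V with plus(2, false).
Result: f(wrap(plus(2, false)), q(0)).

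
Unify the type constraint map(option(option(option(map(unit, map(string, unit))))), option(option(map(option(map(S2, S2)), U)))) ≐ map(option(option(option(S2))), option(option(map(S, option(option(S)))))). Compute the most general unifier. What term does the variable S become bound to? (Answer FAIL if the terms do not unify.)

Decompose map/2: option(option(option(map(unit, map(string, unit))))) ≐ option(option(option(S2))),  option(option(map(option(map(S2, S2)), U))) ≐ option(option(map(S, option(option(S))))).
Decompose option/1: option(option(map(unit, map(string, unit)))) ≐ option(option(S2)).
Decompose option/1: option(map(unit, map(string, unit))) ≐ option(S2).
Decompose option/1: map(unit, map(string, unit)) ≐ S2.
Bind S2 := map(unit, map(string, unit)); substituting into the remaining equation gives: option(option(map(option(map(map(unit, map(string, unit)), map(unit, map(string, unit)))), U))) ≐ option(option(map(S, option(option(S))))).
Decompose option/1: option(map(option(map(map(unit, map(string, unit)), map(unit, map(string, unit)))), U)) ≐ option(map(S, option(option(S)))).
Decompose option/1: map(option(map(map(unit, map(string, unit)), map(unit, map(string, unit)))), U) ≐ map(S, option(option(S))).
Decompose map/2: option(map(map(unit, map(string, unit)), map(unit, map(string, unit)))) ≐ S,  U ≐ option(option(S)).
Bind S := option(map(map(unit, map(string, unit)), map(unit, map(string, unit)))); substituting into the remaining equation gives: U ≐ option(option(option(map(map(unit, map(string, unit)), map(unit, map(string, unit)))))).
Bind U := option(option(option(map(map(unit, map(string, unit)), map(unit, map(string, unit)))))).
MGU = { S2 := map(unit, map(string, unit)), S := option(map(map(unit, map(string, unit)), map(unit, map(string, unit)))), U := option(option(option(map(map(unit, map(string, unit)), map(unit, map(string, unit)))))) }, so S := option(map(map(unit, map(string, unit)), map(unit, map(string, unit)))).

option(map(map(unit, map(string, unit)), map(unit, map(string, unit))))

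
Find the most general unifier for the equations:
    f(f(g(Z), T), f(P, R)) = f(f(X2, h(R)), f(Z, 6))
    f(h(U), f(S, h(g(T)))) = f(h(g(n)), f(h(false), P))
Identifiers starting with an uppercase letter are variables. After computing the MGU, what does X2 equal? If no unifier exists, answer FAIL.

g(h(g(h(6))))

Decompose f/2: f(g(Z), T) = f(X2, h(R)),  f(P, R) = f(Z, 6).
Decompose f/2: g(Z) = X2,  T = h(R).
Bind X2 := g(Z); no other remaining equation mentions X2.
Bind T := h(R); substituting into the one remaining equation that mentions T gives: f(h(U), f(S, h(g(h(R))))) = f(h(g(n)), f(h(false), P)).
Decompose f/2: P = Z,  R = 6.
Bind P := Z; substituting into the one remaining equation that mentions P gives: f(h(U), f(S, h(g(h(R))))) = f(h(g(n)), f(h(false), Z)).
Bind R := 6; substituting into the remaining equation gives: f(h(U), f(S, h(g(h(6))))) = f(h(g(n)), f(h(false), Z)). Substituting into the earlier binding gives T := h(6).
Decompose f/2: h(U) = h(g(n)),  f(S, h(g(h(6)))) = f(h(false), Z).
Decompose h/1: U = g(n).
Bind U := g(n); no other remaining equation mentions U.
Decompose f/2: S = h(false),  h(g(h(6))) = Z.
Bind S := h(false); no other remaining equation mentions S.
Bind Z := h(g(h(6))). Substituting into the earlier bindings gives X2 := g(h(g(h(6)))), P := h(g(h(6))).
MGU = { X2 -> g(h(g(h(6)))), T -> h(6), P -> h(g(h(6))), R -> 6, U -> g(n), S -> h(false), Z -> h(g(h(6))) }, so X2 -> g(h(g(h(6)))).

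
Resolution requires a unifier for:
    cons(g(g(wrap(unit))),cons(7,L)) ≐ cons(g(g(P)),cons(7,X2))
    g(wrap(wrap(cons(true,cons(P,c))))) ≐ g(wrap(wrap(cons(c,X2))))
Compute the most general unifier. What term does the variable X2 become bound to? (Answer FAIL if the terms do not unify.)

Decompose cons/2: g(g(wrap(unit))) ≐ g(g(P)),  cons(7,L) ≐ cons(7,X2).
Decompose g/1: g(wrap(unit)) ≐ g(P).
Decompose g/1: wrap(unit) ≐ P.
Bind P := wrap(unit); substituting into the one remaining equation that mentions P gives: g(wrap(wrap(cons(true,cons(wrap(unit),c))))) ≐ g(wrap(wrap(cons(c,X2)))).
Decompose cons/2: 7 ≐ 7,  L ≐ X2.
Delete trivial equation 7 ≐ 7.
Bind L := X2; no other remaining equation mentions L.
Decompose g/1: wrap(wrap(cons(true,cons(wrap(unit),c)))) ≐ wrap(wrap(cons(c,X2))).
Decompose wrap/1: wrap(cons(true,cons(wrap(unit),c))) ≐ wrap(cons(c,X2)).
Decompose wrap/1: cons(true,cons(wrap(unit),c)) ≐ cons(c,X2).
Decompose cons/2: true ≐ c,  cons(wrap(unit),c) ≐ X2.
Clash: constants true and c differ; no unifier exists.

FAIL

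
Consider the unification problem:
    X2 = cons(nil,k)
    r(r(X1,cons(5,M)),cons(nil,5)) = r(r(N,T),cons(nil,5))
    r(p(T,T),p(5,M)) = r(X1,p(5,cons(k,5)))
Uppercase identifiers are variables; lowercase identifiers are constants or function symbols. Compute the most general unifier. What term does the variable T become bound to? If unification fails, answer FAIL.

cons(5,cons(k,5))

Bind X2 := cons(nil,k); no other remaining equation mentions X2.
Decompose r/2: r(X1,cons(5,M)) = r(N,T),  cons(nil,5) = cons(nil,5).
Decompose r/2: X1 = N,  cons(5,M) = T.
Bind X1 := N; substituting into the one remaining equation that mentions X1 gives: r(p(T,T),p(5,M)) = r(N,p(5,cons(k,5))).
Bind T := cons(5,M); substituting into the one remaining equation that mentions T gives: r(p(cons(5,M),cons(5,M)),p(5,M)) = r(N,p(5,cons(k,5))).
Delete trivial equation cons(nil,5) = cons(nil,5).
Decompose r/2: p(cons(5,M),cons(5,M)) = N,  p(5,M) = p(5,cons(k,5)).
Bind N := p(cons(5,M),cons(5,M)); no other remaining equation mentions N. Substituting into the earlier binding gives X1 := p(cons(5,M),cons(5,M)).
Decompose p/2: 5 = 5,  M = cons(k,5).
Delete trivial equation 5 = 5.
Bind M := cons(k,5). Substituting into the earlier bindings gives X1 := p(cons(5,cons(k,5)),cons(5,cons(k,5))), T := cons(5,cons(k,5)), N := p(cons(5,cons(k,5)),cons(5,cons(k,5))).
MGU = { X2 -> cons(nil,k), X1 -> p(cons(5,cons(k,5)),cons(5,cons(k,5))), T -> cons(5,cons(k,5)), N -> p(cons(5,cons(k,5)),cons(5,cons(k,5))), M -> cons(k,5) }, so T -> cons(5,cons(k,5)).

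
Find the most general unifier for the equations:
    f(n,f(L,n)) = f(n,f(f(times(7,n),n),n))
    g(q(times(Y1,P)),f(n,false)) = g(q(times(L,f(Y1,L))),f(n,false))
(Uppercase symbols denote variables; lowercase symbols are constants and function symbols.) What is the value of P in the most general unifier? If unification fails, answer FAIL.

Decompose f/2: n = n,  f(L,n) = f(f(times(7,n),n),n).
Delete trivial equation n = n.
Decompose f/2: L = f(times(7,n),n),  n = n.
Bind L := f(times(7,n),n); substituting into the one remaining equation that mentions L gives: g(q(times(Y1,P)),f(n,false)) = g(q(times(f(times(7,n),n),f(Y1,f(times(7,n),n)))),f(n,false)).
Delete trivial equation n = n.
Decompose g/2: q(times(Y1,P)) = q(times(f(times(7,n),n),f(Y1,f(times(7,n),n)))),  f(n,false) = f(n,false).
Decompose q/1: times(Y1,P) = times(f(times(7,n),n),f(Y1,f(times(7,n),n))).
Decompose times/2: Y1 = f(times(7,n),n),  P = f(Y1,f(times(7,n),n)).
Bind Y1 := f(times(7,n),n); substituting into the one remaining equation that mentions Y1 gives: P = f(f(times(7,n),n),f(times(7,n),n)).
Bind P := f(f(times(7,n),n),f(times(7,n),n)); no other remaining equation mentions P.
Delete trivial equation f(n,false) = f(n,false).
MGU = { L ↦ f(times(7,n),n), Y1 ↦ f(times(7,n),n), P ↦ f(f(times(7,n),n),f(times(7,n),n)) }, so P ↦ f(f(times(7,n),n),f(times(7,n),n)).

f(f(times(7,n),n),f(times(7,n),n))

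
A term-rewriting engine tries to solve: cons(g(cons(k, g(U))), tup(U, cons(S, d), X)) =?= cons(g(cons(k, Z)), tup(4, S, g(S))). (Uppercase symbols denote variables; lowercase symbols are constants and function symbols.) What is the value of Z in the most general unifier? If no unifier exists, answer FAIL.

Decompose cons/2: g(cons(k, g(U))) =?= g(cons(k, Z)),  tup(U, cons(S, d), X) =?= tup(4, S, g(S)).
Decompose g/1: cons(k, g(U)) =?= cons(k, Z).
Decompose cons/2: k =?= k,  g(U) =?= Z.
Delete trivial equation k =?= k.
Bind Z := g(U); no other remaining equation mentions Z.
Decompose tup/3: U =?= 4,  cons(S, d) =?= S,  X =?= g(S).
Bind U := 4; no other remaining equation mentions U. Substituting into the earlier binding gives Z := g(4).
Occurs check fails: S occurs in cons(S, d); the equation S =?= cons(S, d) has no finite solution.

FAIL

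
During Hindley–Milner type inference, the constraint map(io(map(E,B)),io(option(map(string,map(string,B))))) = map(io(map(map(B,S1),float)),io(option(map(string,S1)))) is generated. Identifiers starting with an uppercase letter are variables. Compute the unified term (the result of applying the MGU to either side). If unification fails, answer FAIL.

Decompose map/2: io(map(E,B)) = io(map(map(B,S1),float)),  io(option(map(string,map(string,B)))) = io(option(map(string,S1))).
Decompose io/1: map(E,B) = map(map(B,S1),float).
Decompose map/2: E = map(B,S1),  B = float.
Bind E := map(B,S1); no other remaining equation mentions E.
Bind B := float; substituting into the remaining equation gives: io(option(map(string,map(string,float)))) = io(option(map(string,S1))). Substituting into the earlier binding gives E := map(float,S1).
Decompose io/1: option(map(string,map(string,float))) = option(map(string,S1)).
Decompose option/1: map(string,map(string,float)) = map(string,S1).
Decompose map/2: string = string,  map(string,float) = S1.
Delete trivial equation string = string.
Bind S1 := map(string,float). Substituting into the earlier binding gives E := map(float,map(string,float)).
Applying the MGU to either side gives map(io(map(map(float,map(string,float)),float)),io(option(map(string,map(string,float))))).

map(io(map(map(float,map(string,float)),float)),io(option(map(string,map(string,float)))))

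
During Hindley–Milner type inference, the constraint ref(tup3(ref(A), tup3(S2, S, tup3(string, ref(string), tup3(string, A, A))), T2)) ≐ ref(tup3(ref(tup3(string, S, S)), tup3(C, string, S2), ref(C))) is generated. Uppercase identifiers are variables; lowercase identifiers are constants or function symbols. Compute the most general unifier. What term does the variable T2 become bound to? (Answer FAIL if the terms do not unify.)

ref(tup3(string, ref(string), tup3(string, tup3(string, string, string), tup3(string, string, string))))

Decompose ref/1: tup3(ref(A), tup3(S2, S, tup3(string, ref(string), tup3(string, A, A))), T2) ≐ tup3(ref(tup3(string, S, S)), tup3(C, string, S2), ref(C)).
Decompose tup3/3: ref(A) ≐ ref(tup3(string, S, S)),  tup3(S2, S, tup3(string, ref(string), tup3(string, A, A))) ≐ tup3(C, string, S2),  T2 ≐ ref(C).
Decompose ref/1: A ≐ tup3(string, S, S).
Bind A := tup3(string, S, S); substituting into the one remaining equation that mentions A gives: tup3(S2, S, tup3(string, ref(string), tup3(string, tup3(string, S, S), tup3(string, S, S)))) ≐ tup3(C, string, S2).
Decompose tup3/3: S2 ≐ C,  S ≐ string,  tup3(string, ref(string), tup3(string, tup3(string, S, S), tup3(string, S, S))) ≐ S2.
Bind S2 := C; substituting into the one remaining equation that mentions S2 gives: tup3(string, ref(string), tup3(string, tup3(string, S, S), tup3(string, S, S))) ≐ C.
Bind S := string; substituting into the one remaining equation that mentions S gives: tup3(string, ref(string), tup3(string, tup3(string, string, string), tup3(string, string, string))) ≐ C. Substituting into the earlier binding gives A := tup3(string, string, string).
Bind C := tup3(string, ref(string), tup3(string, tup3(string, string, string), tup3(string, string, string))); substituting into the remaining equation gives: T2 ≐ ref(tup3(string, ref(string), tup3(string, tup3(string, string, string), tup3(string, string, string)))). Substituting into the earlier binding gives S2 := tup3(string, ref(string), tup3(string, tup3(string, string, string), tup3(string, string, string))).
Bind T2 := ref(tup3(string, ref(string), tup3(string, tup3(string, string, string), tup3(string, string, string)))).
MGU = { A ↦ tup3(string, string, string), S2 ↦ tup3(string, ref(string), tup3(string, tup3(string, string, string), tup3(string, string, string))), S ↦ string, C ↦ tup3(string, ref(string), tup3(string, tup3(string, string, string), tup3(string, string, string))), T2 ↦ ref(tup3(string, ref(string), tup3(string, tup3(string, string, string), tup3(string, string, string)))) }, so T2 ↦ ref(tup3(string, ref(string), tup3(string, tup3(string, string, string), tup3(string, string, string)))).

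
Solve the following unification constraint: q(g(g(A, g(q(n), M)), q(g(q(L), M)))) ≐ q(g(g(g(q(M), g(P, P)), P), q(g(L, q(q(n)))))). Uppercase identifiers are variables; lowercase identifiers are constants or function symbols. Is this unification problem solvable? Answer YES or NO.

Decompose q/1: g(g(A, g(q(n), M)), q(g(q(L), M))) ≐ g(g(g(q(M), g(P, P)), P), q(g(L, q(q(n))))).
Decompose g/2: g(A, g(q(n), M)) ≐ g(g(q(M), g(P, P)), P),  q(g(q(L), M)) ≐ q(g(L, q(q(n)))).
Decompose g/2: A ≐ g(q(M), g(P, P)),  g(q(n), M) ≐ P.
Bind A := g(q(M), g(P, P)); no other remaining equation mentions A.
Bind P := g(q(n), M); no other remaining equation mentions P. Substituting into the earlier binding gives A := g(q(M), g(g(q(n), M), g(q(n), M))).
Decompose q/1: g(q(L), M) ≐ g(L, q(q(n))).
Decompose g/2: q(L) ≐ L,  M ≐ q(q(n)).
Occurs check fails: L occurs in q(L); the equation L ≐ q(L) has no finite solution.

NO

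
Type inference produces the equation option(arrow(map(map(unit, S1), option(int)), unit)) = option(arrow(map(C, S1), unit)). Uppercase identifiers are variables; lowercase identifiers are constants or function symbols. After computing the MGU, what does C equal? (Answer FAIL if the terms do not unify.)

map(unit, option(int))

Decompose option/1: arrow(map(map(unit, S1), option(int)), unit) = arrow(map(C, S1), unit).
Decompose arrow/2: map(map(unit, S1), option(int)) = map(C, S1),  unit = unit.
Decompose map/2: map(unit, S1) = C,  option(int) = S1.
Bind C := map(unit, S1); no other remaining equation mentions C.
Bind S1 := option(int); no other remaining equation mentions S1. Substituting into the earlier binding gives C := map(unit, option(int)).
Delete trivial equation unit = unit.
MGU = { C -> map(unit, option(int)), S1 -> option(int) }, so C -> map(unit, option(int)).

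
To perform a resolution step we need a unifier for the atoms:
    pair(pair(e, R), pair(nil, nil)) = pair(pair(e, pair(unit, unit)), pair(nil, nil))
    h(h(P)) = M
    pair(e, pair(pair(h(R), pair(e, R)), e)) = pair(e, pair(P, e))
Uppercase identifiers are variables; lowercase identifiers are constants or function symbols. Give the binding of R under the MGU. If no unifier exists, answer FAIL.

Decompose pair/2: pair(e, R) = pair(e, pair(unit, unit)),  pair(nil, nil) = pair(nil, nil).
Decompose pair/2: e = e,  R = pair(unit, unit).
Delete trivial equation e = e.
Bind R := pair(unit, unit); substituting into the one remaining equation that mentions R gives: pair(e, pair(pair(h(pair(unit, unit)), pair(e, pair(unit, unit))), e)) = pair(e, pair(P, e)).
Delete trivial equation pair(nil, nil) = pair(nil, nil).
Bind M := h(h(P)); no other remaining equation mentions M.
Decompose pair/2: e = e,  pair(pair(h(pair(unit, unit)), pair(e, pair(unit, unit))), e) = pair(P, e).
Delete trivial equation e = e.
Decompose pair/2: pair(h(pair(unit, unit)), pair(e, pair(unit, unit))) = P,  e = e.
Bind P := pair(h(pair(unit, unit)), pair(e, pair(unit, unit))); no other remaining equation mentions P. Substituting into the earlier binding gives M := h(h(pair(h(pair(unit, unit)), pair(e, pair(unit, unit))))).
Delete trivial equation e = e.
MGU = { R -> pair(unit, unit), M -> h(h(pair(h(pair(unit, unit)), pair(e, pair(unit, unit))))), P -> pair(h(pair(unit, unit)), pair(e, pair(unit, unit))) }, so R -> pair(unit, unit).

pair(unit, unit)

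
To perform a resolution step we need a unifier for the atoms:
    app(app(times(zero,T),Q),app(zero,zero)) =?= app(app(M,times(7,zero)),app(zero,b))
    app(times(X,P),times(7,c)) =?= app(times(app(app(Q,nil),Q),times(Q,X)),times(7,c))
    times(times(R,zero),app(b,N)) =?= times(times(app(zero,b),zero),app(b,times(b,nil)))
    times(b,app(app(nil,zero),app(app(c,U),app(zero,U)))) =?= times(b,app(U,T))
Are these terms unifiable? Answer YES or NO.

Decompose app/2: app(times(zero,T),Q) =?= app(M,times(7,zero)),  app(zero,zero) =?= app(zero,b).
Decompose app/2: times(zero,T) =?= M,  Q =?= times(7,zero).
Bind M := times(zero,T); no other remaining equation mentions M.
Bind Q := times(7,zero); substituting into the one remaining equation that mentions Q gives: app(times(X,P),times(7,c)) =?= app(times(app(app(times(7,zero),nil),times(7,zero)),times(times(7,zero),X)),times(7,c)).
Decompose app/2: zero =?= zero,  zero =?= b.
Delete trivial equation zero =?= zero.
Clash: constants zero and b differ; no unifier exists.

NO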